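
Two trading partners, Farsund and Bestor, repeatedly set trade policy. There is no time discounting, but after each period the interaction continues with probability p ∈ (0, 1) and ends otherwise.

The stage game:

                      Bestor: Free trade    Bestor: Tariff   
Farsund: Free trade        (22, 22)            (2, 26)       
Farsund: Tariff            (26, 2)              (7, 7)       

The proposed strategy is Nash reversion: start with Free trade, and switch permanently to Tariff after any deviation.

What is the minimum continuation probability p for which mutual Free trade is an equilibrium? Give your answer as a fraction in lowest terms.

4/19

Expected cooperation value is 22 + p·22 + p²·22 + … = 22/(1−p); deviation gives 26 + p·7/(1−p).
22 ≥ 26(1−p) + 7p ⇒ 19p ≥ 4 ⇒ p ≥ 4/19.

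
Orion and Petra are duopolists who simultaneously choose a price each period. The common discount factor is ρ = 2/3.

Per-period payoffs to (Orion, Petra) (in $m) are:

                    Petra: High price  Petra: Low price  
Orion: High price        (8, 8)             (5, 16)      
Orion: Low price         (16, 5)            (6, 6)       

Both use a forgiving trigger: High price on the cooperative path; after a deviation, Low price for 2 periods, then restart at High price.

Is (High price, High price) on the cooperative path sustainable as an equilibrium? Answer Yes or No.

No

IC: ρ+…+ρ^2 ≥ (16−8)/(8−6) = 4.
At ρ = 2/3: partial sum = 1.1111 < 4.0000. Cooperation not sustainable.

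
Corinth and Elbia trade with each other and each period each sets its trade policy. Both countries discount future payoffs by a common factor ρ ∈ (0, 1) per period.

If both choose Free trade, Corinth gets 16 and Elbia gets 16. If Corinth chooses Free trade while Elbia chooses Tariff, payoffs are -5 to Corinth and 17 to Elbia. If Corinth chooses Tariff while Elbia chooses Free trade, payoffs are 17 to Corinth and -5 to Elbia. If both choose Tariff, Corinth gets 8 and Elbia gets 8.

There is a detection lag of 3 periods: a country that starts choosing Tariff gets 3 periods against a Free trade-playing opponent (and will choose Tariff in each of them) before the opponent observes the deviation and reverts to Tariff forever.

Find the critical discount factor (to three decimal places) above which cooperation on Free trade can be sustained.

Deviating for the 3 undetected periods gains 17−16 = 1 per period over cooperation, then loses 16−8 = 8 per period forever once punishment starts.
Gain: 1(1 + ρ + … + ρ^2); loss: 8·ρ^3/(1−ρ).
No profitable deviation ⇔ 1(1−ρ^3) ≤ 8·ρ^3, i.e. ρ^3 ≥ 1/(1+8) = 1/9.
Hence ρ ≥ (1/9)^(1/3) ≈ 0.481.

0.481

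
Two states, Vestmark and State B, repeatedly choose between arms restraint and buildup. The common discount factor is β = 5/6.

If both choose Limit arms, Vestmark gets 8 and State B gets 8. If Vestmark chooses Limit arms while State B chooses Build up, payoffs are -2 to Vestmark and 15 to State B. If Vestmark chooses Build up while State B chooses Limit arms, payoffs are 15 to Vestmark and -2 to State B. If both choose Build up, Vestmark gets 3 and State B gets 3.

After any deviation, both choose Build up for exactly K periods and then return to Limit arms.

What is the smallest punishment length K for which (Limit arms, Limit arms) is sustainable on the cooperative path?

2

IC: β(1−β^K)/(1−β) ≥ (15−8)/(8−3) = 7/5.
With β = 5/6: need 1 − β^K ≥ 7/5·(1−5/6)/(5/6), i.e. β^K ≤ 0.7200.
Since (5/6)^1 = 0.8333 and (5/6)^2 = 0.6944, the smallest such K is 2.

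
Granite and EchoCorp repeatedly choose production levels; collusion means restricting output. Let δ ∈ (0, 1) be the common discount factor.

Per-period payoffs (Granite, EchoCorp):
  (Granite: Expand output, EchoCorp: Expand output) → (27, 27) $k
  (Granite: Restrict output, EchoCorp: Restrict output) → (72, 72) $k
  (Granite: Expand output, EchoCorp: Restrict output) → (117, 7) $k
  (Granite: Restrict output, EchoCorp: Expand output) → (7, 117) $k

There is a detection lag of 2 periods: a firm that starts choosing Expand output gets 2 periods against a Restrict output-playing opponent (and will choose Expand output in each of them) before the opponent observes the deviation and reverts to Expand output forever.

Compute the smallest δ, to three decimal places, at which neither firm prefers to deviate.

Deviating for the 2 undetected periods gains 117−72 = 45 per period over cooperation, then loses 72−27 = 45 per period forever once punishment starts.
Gain: 45(1 + δ + … + δ^1); loss: 45·δ^2/(1−δ).
No profitable deviation ⇔ 45(1−δ^2) ≤ 45·δ^2, i.e. δ^2 ≥ 45/(45+45) = 1/2.
Hence δ ≥ (1/2)^(1/2) ≈ 0.707.

0.707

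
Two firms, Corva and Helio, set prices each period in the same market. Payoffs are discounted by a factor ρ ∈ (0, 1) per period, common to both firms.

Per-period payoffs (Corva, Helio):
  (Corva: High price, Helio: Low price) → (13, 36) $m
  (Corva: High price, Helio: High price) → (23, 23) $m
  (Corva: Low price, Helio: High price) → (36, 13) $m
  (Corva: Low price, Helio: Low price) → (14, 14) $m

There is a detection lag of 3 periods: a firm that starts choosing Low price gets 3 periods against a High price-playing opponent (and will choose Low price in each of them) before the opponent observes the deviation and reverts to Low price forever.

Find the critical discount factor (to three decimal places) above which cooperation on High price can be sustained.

A deviator earns 36 for 3 periods, then 14 forever; cooperating earns 23 forever. Multiplying the IC by (1−ρ):
23 ≥ 36(1−ρ^3) + 14ρ^3, so 22·ρ^3 ≥ 13 and ρ^3 ≥ 13/22.
ρ ≥ (13/22)^(1/3) ≈ 0.839.

0.839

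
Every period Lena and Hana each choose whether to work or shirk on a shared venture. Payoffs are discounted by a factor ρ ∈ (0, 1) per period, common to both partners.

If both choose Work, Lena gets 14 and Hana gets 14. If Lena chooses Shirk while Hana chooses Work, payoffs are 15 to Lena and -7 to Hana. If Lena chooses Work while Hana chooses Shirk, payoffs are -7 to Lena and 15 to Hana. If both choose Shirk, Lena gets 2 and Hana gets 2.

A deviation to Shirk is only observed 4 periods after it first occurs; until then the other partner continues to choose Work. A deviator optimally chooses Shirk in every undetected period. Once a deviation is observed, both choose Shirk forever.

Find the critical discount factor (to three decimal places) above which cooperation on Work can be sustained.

A deviator earns 15 for 4 periods, then 2 forever; cooperating earns 14 forever. Multiplying the IC by (1−ρ):
14 ≥ 15(1−ρ^4) + 2ρ^4, so 13·ρ^4 ≥ 1 and ρ^4 ≥ 1/13.
ρ ≥ (1/13)^(1/4) ≈ 0.527.

0.527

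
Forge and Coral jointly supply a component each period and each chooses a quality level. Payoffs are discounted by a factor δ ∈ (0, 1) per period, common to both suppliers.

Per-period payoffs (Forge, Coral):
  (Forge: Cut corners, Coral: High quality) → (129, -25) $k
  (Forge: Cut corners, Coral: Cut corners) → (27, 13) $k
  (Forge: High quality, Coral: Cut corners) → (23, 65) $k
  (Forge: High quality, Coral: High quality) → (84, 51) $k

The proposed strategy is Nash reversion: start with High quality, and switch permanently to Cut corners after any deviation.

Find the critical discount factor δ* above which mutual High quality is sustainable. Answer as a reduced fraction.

15/34

Forge: cooperation gives 84 each period; deviation gives 129 once then 27 forever.
  84/(1−δ) ≥ 129 + 27δ/(1−δ) ⇒ δ ≥ 45/102 = 15/34.
Coral: cooperation gives 51 each period; deviation gives 65 once then 13 forever.
  δ ≥ 14/52 = 7/26.
Both must hold, so the binding constraint is Forge's: δ ≥ 15/34.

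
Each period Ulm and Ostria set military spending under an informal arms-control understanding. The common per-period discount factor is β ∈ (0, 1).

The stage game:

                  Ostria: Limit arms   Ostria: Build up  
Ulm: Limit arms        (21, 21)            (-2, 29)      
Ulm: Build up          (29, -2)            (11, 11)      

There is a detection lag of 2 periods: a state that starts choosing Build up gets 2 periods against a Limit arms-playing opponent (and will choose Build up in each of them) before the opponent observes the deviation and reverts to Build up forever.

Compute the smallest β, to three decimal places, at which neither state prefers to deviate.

A deviator earns 29 for 2 periods, then 11 forever; cooperating earns 21 forever. Multiplying the IC by (1−β):
21 ≥ 29(1−β^2) + 11β^2, so 18·β^2 ≥ 8 and β^2 ≥ 4/9.
β ≥ (4/9)^(1/2) ≈ 0.667.

0.667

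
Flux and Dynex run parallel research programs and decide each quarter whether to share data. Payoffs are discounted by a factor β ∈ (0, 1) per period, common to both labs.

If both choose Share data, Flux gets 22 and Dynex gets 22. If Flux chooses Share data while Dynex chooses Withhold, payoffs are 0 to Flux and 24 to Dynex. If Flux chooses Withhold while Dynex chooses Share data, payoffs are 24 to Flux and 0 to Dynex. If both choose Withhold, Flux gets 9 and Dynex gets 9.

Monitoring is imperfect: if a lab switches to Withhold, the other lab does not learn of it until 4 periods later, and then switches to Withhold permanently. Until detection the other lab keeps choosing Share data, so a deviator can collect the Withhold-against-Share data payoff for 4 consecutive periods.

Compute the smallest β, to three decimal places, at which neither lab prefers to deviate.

0.604

Deviating for the 4 undetected periods gains 24−22 = 2 per period over cooperation, then loses 22−9 = 13 per period forever once punishment starts.
Gain: 2(1 + β + … + β^3); loss: 13·β^4/(1−β).
No profitable deviation ⇔ 2(1−β^4) ≤ 13·β^4, i.e. β^4 ≥ 2/(2+13) = 2/15.
Hence β ≥ (2/15)^(1/4) ≈ 0.604.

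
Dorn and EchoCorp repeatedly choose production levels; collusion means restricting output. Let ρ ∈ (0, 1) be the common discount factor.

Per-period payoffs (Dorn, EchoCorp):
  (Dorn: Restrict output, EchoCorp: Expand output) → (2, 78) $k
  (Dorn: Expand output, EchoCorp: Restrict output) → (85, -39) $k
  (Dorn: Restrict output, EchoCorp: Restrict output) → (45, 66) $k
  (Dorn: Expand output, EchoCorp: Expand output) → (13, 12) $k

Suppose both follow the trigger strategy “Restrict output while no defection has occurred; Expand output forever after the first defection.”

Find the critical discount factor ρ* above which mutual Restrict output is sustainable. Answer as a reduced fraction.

Dorn's threshold: (85−45)/(85−13) = 5/9.
EchoCorp's threshold: (78−66)/(78−12) = 2/11.
5/9 > 2/11, so Dorn binds and ρ* = 5/9.

5/9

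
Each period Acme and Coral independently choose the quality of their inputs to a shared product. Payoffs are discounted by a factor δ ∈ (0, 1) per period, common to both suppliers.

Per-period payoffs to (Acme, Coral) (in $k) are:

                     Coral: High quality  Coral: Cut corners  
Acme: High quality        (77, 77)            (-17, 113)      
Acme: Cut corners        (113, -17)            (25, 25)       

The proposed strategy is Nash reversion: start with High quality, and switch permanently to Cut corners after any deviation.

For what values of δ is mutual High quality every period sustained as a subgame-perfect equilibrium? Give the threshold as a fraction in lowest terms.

9/22

One-period gain from deviating is 113 − 77 = 36. The loss is 77 − 25 = 52 in every subsequent period, with present value 52·δ/(1−δ).
Deviation is unprofitable when 52·δ/(1−δ) ≥ 36, i.e. δ/(1−δ) ≥ 9/13.
Equivalently δ ≥ 36/(36+52) = 9/22.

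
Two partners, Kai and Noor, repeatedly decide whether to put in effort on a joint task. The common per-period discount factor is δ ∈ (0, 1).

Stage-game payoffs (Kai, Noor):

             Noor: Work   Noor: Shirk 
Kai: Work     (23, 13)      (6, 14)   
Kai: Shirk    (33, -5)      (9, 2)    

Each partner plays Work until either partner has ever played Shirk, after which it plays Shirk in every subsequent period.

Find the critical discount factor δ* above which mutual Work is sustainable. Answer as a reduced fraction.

For Kai: deviation gain 33−23 = 10, per-period punishment loss 23−9 = 14. IC gives δ ≥ 10/24 = 5/12.
For Noor: gain 1, loss 11 per period, so δ ≥ 1/12.
The tighter constraint is Kai's, so cooperation needs δ ≥ 5/12.

5/12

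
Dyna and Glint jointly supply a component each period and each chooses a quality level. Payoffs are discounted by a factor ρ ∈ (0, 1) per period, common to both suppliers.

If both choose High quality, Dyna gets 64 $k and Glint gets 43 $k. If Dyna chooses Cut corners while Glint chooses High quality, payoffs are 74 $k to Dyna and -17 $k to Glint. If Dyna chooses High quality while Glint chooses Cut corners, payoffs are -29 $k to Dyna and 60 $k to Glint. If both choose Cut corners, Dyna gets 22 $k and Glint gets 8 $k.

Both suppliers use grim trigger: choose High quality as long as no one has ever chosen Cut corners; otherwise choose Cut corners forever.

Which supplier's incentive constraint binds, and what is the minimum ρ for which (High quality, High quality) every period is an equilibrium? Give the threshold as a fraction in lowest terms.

Dyna: cooperation gives 64 each period; deviation gives 74 once then 22 forever.
  64/(1−ρ) ≥ 74 + 22ρ/(1−ρ) ⇒ ρ ≥ 10/52 = 5/26.
Glint: cooperation gives 43 each period; deviation gives 60 once then 8 forever.
  ρ ≥ 17/52.
Both must hold, so the binding constraint is Glint's: ρ ≥ 17/52.

Glint; ρ ≥ 17/52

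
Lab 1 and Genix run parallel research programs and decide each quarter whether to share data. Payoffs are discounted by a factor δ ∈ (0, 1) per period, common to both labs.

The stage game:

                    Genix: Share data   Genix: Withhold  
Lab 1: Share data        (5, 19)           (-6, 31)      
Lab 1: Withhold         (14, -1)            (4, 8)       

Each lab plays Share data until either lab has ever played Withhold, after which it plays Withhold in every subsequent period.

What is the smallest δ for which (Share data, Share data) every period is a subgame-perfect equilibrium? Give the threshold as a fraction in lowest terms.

For Lab 1: deviation gain 14−5 = 9, per-period punishment loss 5−4 = 1. IC gives δ ≥ 9/10.
For Genix: gain 12, loss 11 per period, so δ ≥ 12/23.
The tighter constraint is Lab 1's, so cooperation needs δ ≥ 9/10.

9/10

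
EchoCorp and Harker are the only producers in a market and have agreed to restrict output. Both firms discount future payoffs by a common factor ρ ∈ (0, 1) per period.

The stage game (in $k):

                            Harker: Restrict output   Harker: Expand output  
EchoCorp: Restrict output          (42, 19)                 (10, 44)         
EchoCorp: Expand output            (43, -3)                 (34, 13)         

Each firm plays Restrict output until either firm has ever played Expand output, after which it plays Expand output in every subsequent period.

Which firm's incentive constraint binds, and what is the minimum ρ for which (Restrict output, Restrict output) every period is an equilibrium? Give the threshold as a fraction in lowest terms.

Harker; ρ ≥ 25/31

EchoCorp: cooperation gives 42 each period; deviation gives 43 once then 34 forever.
  42/(1−ρ) ≥ 43 + 34ρ/(1−ρ) ⇒ ρ ≥ 1/9.
Harker: cooperation gives 19 each period; deviation gives 44 once then 13 forever.
  ρ ≥ 25/31.
Both must hold, so the binding constraint is Harker's: ρ ≥ 25/31.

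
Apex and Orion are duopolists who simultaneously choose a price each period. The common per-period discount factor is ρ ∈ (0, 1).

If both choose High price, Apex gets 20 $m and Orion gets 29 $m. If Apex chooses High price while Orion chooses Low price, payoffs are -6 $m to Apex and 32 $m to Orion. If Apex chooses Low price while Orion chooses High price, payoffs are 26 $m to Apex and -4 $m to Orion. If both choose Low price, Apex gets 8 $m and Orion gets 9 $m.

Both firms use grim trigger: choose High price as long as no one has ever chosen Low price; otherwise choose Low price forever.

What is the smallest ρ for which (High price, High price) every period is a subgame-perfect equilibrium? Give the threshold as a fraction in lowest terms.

1/3

Apex's threshold: (26−20)/(26−8) = 1/3.
Orion's threshold: (32−29)/(32−9) = 3/23.
1/3 > 3/23, so Apex binds and ρ* = 1/3.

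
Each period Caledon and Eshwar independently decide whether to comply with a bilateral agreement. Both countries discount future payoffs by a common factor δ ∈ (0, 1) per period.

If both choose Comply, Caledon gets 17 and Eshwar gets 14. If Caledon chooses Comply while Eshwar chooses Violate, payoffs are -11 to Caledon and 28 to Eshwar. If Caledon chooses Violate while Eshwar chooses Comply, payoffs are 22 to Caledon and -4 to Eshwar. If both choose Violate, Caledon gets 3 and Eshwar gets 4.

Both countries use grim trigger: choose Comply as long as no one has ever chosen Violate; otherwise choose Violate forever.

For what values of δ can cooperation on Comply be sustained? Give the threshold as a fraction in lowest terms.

Caledon's threshold: (22−17)/(22−3) = 5/19.
Eshwar's threshold: (28−14)/(28−4) = 7/12.
5/19 < 7/12, so Eshwar binds and δ* = 7/12.

7/12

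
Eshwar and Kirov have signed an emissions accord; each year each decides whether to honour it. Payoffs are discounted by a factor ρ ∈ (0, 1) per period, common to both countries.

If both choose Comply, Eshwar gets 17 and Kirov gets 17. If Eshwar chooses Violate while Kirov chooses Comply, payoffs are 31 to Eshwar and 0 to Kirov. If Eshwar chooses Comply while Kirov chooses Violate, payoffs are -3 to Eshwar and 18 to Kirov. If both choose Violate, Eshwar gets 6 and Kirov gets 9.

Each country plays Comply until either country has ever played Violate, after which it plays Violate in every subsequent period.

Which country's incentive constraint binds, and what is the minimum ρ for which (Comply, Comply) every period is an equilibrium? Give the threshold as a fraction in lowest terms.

Eshwar; ρ ≥ 14/25

Eshwar's threshold: (31−17)/(31−6) = 14/25.
Kirov's threshold: (18−17)/(18−9) = 1/9.
14/25 > 1/9, so Eshwar binds and ρ* = 14/25.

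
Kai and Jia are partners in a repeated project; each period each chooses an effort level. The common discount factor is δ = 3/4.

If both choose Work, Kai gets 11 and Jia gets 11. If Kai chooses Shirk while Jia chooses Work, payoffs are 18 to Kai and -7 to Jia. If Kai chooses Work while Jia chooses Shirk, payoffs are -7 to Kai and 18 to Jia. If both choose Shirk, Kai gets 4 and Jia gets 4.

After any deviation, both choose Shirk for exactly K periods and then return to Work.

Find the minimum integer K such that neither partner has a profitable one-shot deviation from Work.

No profitable deviation requires (11−4)(δ+…+δ^K) ≥ 18−11, i.e. δ+…+δ^K ≥ 1 ≈ 1.0000.
With δ = 3/4, the partial sums are K=1: 0.7500, K=2: 1.3125.
K = 2 is the first length at which the sum reaches 1.0000.

2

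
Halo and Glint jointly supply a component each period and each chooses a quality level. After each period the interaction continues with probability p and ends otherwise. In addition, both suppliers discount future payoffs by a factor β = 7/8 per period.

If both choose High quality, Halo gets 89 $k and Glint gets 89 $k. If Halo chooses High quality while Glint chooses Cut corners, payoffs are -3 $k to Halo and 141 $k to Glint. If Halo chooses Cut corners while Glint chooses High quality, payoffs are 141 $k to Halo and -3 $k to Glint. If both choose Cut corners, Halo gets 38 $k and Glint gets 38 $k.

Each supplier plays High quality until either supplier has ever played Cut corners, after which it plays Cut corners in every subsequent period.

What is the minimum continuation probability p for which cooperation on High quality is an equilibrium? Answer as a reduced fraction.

416/721

With continuation probability p and discount β, the effective per-period discount factor is βp.
Grim-trigger IC: βp ≥ (141−89)/(141−38) = 52/103.
So p ≥ (52/103)/(7/8) = 416/721.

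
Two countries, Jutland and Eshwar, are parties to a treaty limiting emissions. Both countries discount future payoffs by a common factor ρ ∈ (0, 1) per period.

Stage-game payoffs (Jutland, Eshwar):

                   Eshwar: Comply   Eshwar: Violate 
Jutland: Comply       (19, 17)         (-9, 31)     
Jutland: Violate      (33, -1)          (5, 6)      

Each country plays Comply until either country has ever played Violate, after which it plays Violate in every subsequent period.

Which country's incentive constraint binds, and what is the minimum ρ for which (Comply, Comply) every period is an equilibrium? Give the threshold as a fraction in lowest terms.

Eshwar; ρ ≥ 14/25

Jutland's threshold: (33−19)/(33−5) = 1/2.
Eshwar's threshold: (31−17)/(31−6) = 14/25.
1/2 < 14/25, so Eshwar binds and ρ* = 14/25.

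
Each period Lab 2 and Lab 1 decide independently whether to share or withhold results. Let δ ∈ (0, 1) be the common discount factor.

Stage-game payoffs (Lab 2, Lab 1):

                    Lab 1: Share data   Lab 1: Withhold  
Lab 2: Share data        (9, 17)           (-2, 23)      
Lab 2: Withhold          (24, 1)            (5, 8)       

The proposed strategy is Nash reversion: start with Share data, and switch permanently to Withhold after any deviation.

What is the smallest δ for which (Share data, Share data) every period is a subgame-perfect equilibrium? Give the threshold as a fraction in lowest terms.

15/19

Lab 2: cooperation gives 9 each period; deviation gives 24 once then 5 forever.
  9/(1−δ) ≥ 24 + 5δ/(1−δ) ⇒ δ ≥ 15/19.
Lab 1: cooperation gives 17 each period; deviation gives 23 once then 8 forever.
  δ ≥ 6/15 = 2/5.
Both must hold, so the binding constraint is Lab 2's: δ ≥ 15/19.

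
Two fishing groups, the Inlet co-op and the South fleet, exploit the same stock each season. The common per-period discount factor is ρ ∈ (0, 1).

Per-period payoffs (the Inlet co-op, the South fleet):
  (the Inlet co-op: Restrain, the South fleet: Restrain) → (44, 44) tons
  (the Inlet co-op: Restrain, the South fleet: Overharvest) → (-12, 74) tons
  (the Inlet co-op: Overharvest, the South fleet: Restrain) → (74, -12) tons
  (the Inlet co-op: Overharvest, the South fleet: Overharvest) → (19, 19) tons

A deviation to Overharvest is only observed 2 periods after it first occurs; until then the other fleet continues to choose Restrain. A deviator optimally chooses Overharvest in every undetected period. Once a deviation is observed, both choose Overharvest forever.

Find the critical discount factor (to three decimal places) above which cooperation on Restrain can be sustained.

A deviator earns 74 for 2 periods, then 19 forever; cooperating earns 44 forever. Multiplying the IC by (1−ρ):
44 ≥ 74(1−ρ^2) + 19ρ^2, so 55·ρ^2 ≥ 30 and ρ^2 ≥ 6/11.
ρ ≥ (6/11)^(1/2) ≈ 0.739.

0.739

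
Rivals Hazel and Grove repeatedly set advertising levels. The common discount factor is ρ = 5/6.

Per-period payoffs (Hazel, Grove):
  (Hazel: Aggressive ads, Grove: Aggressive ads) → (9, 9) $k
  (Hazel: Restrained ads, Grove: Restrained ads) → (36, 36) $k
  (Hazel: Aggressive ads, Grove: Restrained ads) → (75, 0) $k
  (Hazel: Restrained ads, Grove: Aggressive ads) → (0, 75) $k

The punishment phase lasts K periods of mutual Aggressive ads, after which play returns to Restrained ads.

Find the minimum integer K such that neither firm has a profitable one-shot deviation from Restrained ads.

No profitable deviation requires (36−9)(ρ+…+ρ^K) ≥ 75−36, i.e. ρ+…+ρ^K ≥ 13/9 ≈ 1.4444.
With ρ = 5/6, the partial sums are K=1: 0.8333, K=2: 1.5278.
K = 2 is the first length at which the sum reaches 1.4444.

2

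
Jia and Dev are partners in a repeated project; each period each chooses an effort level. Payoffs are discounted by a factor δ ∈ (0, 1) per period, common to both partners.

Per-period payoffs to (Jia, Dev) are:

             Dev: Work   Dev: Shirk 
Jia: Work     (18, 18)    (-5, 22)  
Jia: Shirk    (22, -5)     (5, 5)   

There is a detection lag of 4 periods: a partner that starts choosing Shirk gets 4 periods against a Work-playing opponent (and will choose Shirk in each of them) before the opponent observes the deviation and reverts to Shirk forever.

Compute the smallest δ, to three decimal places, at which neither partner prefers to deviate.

0.696

A deviator earns 22 for 4 periods, then 5 forever; cooperating earns 18 forever. Multiplying the IC by (1−δ):
18 ≥ 22(1−δ^4) + 5δ^4, so 17·δ^4 ≥ 4 and δ^4 ≥ 4/17.
δ ≥ (4/17)^(1/4) ≈ 0.696.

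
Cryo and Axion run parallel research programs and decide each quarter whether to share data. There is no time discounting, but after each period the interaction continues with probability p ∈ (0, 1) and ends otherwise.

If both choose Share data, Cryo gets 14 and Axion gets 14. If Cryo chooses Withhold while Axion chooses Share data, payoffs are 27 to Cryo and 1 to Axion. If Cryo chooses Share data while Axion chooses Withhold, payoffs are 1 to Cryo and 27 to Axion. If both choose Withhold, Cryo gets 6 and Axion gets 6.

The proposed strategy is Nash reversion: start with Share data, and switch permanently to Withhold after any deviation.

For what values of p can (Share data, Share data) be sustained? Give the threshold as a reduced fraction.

With no time discounting, the continuation probability p plays the role of the discount factor.
Grim-trigger IC: 14/(1−p) ≥ 27 + 6p/(1−p) ⇒ p ≥ (27−14)/(27−6) = 13/21.

13/21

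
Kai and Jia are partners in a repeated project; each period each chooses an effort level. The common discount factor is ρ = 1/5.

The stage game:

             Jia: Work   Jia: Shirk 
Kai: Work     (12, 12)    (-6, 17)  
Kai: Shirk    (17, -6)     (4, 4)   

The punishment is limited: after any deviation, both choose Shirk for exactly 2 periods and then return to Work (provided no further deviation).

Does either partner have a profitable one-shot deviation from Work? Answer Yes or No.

Yes

A one-shot deviation gives 17 now, then 4 for 2 periods, then back to 12.
Gain from deviating: (17−12) today; loss: (12−4) in each of the next 2 periods.
No-deviation condition: (12−4)(ρ+…+ρ^2) ≥ 17−12, i.e. ρ+…+ρ^2 ≥ 5/8.
At ρ = 1/5: ρ+…+ρ^2 = 0.2400 < 0.6250.
So cooperation is not sustainable.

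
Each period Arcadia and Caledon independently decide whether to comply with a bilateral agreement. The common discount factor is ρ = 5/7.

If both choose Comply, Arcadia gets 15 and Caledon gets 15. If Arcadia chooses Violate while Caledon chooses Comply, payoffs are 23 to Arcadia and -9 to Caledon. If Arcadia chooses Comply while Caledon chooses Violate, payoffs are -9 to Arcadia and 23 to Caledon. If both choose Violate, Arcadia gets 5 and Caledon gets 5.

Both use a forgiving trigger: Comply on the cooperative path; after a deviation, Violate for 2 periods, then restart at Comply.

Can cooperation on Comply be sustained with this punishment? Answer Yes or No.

IC: ρ+…+ρ^2 ≥ (23−15)/(15−5) = 4/5.
At ρ = 5/7: partial sum = 1.2245 ≥ 0.8000. Cooperation sustainable.

Yes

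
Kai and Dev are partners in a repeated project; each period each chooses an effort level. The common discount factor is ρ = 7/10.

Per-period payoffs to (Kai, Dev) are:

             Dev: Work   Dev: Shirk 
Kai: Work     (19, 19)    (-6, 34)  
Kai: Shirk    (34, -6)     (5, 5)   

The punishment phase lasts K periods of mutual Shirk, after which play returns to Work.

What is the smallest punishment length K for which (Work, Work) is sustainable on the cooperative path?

2

No profitable deviation requires (19−5)(ρ+…+ρ^K) ≥ 34−19, i.e. ρ+…+ρ^K ≥ 15/14 ≈ 1.0714.
With ρ = 7/10, the partial sums are K=1: 0.7000, K=2: 1.1900.
K = 2 is the first length at which the sum reaches 1.0714.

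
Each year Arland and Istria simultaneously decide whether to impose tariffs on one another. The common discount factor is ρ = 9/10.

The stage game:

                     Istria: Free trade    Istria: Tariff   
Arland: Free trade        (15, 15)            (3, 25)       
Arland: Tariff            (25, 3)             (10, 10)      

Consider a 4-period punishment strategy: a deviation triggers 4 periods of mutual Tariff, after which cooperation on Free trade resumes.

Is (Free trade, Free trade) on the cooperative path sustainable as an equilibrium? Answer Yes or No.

Comparing payoff streams over the 5 periods until play realigns: cooperate → 15(1+ρ+…+ρ^4); deviate → 25 + 10(ρ+…+ρ^4).
Cooperation is sustained iff (15−10)(ρ+…+ρ^4) ≥ 25−15.
ρ+…+ρ^4 = 9/10·(1−(9/10)^4)/(1−9/10) = 3.0951, and (25−15)/(15−10) = 2.0000.
3.0951 ≥ 2.0000, so cooperation is sustainable.

Yes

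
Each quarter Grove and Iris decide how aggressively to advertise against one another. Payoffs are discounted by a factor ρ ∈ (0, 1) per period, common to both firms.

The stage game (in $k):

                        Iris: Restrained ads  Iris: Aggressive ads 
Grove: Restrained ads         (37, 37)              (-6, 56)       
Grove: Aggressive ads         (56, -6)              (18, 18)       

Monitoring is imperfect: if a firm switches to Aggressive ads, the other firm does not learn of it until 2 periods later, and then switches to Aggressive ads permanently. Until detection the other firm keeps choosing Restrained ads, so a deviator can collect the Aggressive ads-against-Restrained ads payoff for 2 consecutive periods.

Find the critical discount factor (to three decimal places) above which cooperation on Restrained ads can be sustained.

0.707

Deviating for the 2 undetected periods gains 56−37 = 19 per period over cooperation, then loses 37−18 = 19 per period forever once punishment starts.
Gain: 19(1 + ρ + … + ρ^1); loss: 19·ρ^2/(1−ρ).
No profitable deviation ⇔ 19(1−ρ^2) ≤ 19·ρ^2, i.e. ρ^2 ≥ 19/(19+19) = 1/2.
Hence ρ ≥ (1/2)^(1/2) ≈ 0.707.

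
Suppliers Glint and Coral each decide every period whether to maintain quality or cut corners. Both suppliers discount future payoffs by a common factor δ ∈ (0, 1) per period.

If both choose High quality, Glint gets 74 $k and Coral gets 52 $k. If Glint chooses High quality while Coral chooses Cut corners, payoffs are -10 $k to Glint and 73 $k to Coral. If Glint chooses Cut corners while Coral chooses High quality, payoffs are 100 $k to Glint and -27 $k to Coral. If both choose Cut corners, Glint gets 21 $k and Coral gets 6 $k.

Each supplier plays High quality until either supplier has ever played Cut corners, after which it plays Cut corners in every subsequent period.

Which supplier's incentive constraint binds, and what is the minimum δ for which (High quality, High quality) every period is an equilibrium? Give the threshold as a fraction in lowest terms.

Glint; δ ≥ 26/79

Glint: cooperation gives 74 each period; deviation gives 100 once then 21 forever.
  74/(1−δ) ≥ 100 + 21δ/(1−δ) ⇒ δ ≥ 26/79.
Coral: cooperation gives 52 each period; deviation gives 73 once then 6 forever.
  δ ≥ 21/67.
Both must hold, so the binding constraint is Glint's: δ ≥ 26/79.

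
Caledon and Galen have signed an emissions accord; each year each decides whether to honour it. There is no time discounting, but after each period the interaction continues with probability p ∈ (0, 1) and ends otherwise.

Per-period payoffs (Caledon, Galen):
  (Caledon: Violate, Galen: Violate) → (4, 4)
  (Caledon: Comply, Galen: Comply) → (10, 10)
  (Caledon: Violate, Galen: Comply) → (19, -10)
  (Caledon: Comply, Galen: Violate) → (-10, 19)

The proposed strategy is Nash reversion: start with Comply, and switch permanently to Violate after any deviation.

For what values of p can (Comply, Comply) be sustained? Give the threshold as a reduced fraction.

With no time discounting, the continuation probability p plays the role of the discount factor.
Grim-trigger IC: 10/(1−p) ≥ 19 + 4p/(1−p) ⇒ p ≥ (19−10)/(19−4) = 3/5.

3/5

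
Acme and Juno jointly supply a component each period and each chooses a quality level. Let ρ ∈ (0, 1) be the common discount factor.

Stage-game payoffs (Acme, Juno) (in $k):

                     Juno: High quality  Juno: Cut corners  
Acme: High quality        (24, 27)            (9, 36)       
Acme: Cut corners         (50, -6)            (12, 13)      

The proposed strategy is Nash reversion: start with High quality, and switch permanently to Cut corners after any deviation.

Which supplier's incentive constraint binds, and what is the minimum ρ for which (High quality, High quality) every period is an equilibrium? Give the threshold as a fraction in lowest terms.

Acme; ρ ≥ 13/19

Acme's threshold: (50−24)/(50−12) = 13/19.
Juno's threshold: (36−27)/(36−13) = 9/23.
13/19 > 9/23, so Acme binds and ρ* = 13/19.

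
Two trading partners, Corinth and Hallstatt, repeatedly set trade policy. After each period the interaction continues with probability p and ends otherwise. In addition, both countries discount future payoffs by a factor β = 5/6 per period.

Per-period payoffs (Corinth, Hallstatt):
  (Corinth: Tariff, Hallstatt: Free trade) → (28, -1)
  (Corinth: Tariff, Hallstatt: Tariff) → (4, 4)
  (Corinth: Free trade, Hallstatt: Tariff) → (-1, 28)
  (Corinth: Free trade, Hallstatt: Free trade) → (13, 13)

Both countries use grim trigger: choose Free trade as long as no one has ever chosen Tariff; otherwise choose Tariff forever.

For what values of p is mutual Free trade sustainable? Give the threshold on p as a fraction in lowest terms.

With continuation probability p and discount β, the effective per-period discount factor is βp.
Grim-trigger IC: βp ≥ (28−13)/(28−4) = 5/8.
So p ≥ (5/8)/(5/6) = 3/4.

3/4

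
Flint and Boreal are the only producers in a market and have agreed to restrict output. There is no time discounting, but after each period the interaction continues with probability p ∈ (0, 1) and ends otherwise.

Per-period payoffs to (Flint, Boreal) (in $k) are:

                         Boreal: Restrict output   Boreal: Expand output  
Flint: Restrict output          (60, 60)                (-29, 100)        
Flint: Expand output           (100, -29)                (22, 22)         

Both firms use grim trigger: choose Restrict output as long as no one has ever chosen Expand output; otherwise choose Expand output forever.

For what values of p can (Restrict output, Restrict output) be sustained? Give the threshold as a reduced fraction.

20/39

Expected cooperation value is 60 + p·60 + p²·60 + … = 60/(1−p); deviation gives 100 + p·22/(1−p).
60 ≥ 100(1−p) + 22p ⇒ 78p ≥ 40 ⇒ p ≥ 40/78 = 20/39.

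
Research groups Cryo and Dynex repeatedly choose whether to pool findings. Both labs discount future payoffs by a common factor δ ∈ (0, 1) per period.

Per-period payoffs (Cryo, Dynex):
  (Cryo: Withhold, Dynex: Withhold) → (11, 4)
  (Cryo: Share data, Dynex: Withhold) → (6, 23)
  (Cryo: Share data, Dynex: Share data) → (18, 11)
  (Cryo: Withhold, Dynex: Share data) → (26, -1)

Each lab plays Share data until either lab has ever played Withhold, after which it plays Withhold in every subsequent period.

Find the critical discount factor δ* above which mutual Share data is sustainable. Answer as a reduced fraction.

For Cryo: deviation gain 26−18 = 8, per-period punishment loss 18−11 = 7. IC gives δ ≥ 8/15.
For Dynex: gain 12, loss 7 per period, so δ ≥ 12/19.
The tighter constraint is Dynex's, so cooperation needs δ ≥ 12/19.

12/19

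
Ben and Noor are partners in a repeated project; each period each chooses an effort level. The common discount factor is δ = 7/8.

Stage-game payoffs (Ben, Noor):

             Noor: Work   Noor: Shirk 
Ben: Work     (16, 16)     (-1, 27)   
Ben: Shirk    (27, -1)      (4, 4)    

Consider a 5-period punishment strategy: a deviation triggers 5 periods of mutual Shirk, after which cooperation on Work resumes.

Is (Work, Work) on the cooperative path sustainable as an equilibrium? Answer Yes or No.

Comparing payoff streams over the 6 periods until play realigns: cooperate → 16(1+δ+…+δ^5); deviate → 27 + 4(δ+…+δ^5).
Cooperation is sustained iff (16−4)(δ+…+δ^5) ≥ 27−16.
δ+…+δ^5 = 7/8·(1−(7/8)^5)/(1−7/8) = 3.4096, and (27−16)/(16−4) = 0.9167.
3.4096 ≥ 0.9167, so cooperation is sustainable.

Yes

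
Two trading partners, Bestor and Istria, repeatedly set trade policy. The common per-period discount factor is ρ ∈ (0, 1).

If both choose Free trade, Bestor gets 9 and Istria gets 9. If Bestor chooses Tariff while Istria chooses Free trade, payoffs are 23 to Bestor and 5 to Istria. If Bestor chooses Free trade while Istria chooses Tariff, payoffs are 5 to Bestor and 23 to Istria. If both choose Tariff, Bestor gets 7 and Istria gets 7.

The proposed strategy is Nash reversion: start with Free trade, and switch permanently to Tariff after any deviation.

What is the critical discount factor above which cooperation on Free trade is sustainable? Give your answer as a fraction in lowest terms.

9/(1−ρ) ≥ 23 + 7ρ/(1−ρ)
9 ≥ 23 − 16ρ
ρ ≥ 14/16 = 7/8.

7/8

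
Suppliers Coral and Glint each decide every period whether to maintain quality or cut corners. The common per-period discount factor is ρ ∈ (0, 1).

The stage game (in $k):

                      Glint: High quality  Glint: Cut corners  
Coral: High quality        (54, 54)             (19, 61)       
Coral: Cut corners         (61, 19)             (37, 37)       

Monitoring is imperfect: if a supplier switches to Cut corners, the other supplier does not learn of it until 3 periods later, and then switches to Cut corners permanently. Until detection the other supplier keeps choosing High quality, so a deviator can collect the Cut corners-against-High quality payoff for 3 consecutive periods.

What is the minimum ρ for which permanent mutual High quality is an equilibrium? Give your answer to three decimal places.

0.663

Deviating for the 3 undetected periods gains 61−54 = 7 per period over cooperation, then loses 54−37 = 17 per period forever once punishment starts.
Gain: 7(1 + ρ + … + ρ^2); loss: 17·ρ^3/(1−ρ).
No profitable deviation ⇔ 7(1−ρ^3) ≤ 17·ρ^3, i.e. ρ^3 ≥ 7/(7+17) = 7/24.
Hence ρ ≥ (7/24)^(1/3) ≈ 0.663.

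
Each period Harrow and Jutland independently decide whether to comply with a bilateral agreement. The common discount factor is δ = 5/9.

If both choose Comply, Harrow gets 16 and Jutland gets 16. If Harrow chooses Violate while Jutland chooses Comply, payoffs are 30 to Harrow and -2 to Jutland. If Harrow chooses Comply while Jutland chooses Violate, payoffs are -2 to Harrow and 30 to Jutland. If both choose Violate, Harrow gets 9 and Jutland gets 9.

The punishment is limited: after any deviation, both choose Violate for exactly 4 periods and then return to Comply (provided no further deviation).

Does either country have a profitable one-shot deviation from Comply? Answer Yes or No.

Yes

Comparing payoff streams over the 5 periods until play realigns: cooperate → 16(1+δ+…+δ^4); deviate → 30 + 9(δ+…+δ^4).
Cooperation is sustained iff (16−9)(δ+…+δ^4) ≥ 30−16.
δ+…+δ^4 = 5/9·(1−(5/9)^4)/(1−5/9) = 1.1309, and (30−16)/(16−9) = 2.0000.
1.1309 < 2.0000, so cooperation is not sustainable.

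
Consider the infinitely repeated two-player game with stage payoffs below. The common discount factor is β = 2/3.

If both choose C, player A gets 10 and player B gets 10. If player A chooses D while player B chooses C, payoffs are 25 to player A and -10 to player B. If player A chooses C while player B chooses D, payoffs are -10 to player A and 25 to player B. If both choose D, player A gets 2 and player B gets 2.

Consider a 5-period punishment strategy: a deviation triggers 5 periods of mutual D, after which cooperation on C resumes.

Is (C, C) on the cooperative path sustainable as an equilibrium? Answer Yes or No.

A one-shot deviation gives 25 now, then 2 for 5 periods, then back to 10.
Gain from deviating: (25−10) today; loss: (10−2) in each of the next 5 periods.
No-deviation condition: (10−2)(β+…+β^5) ≥ 25−10, i.e. β+…+β^5 ≥ 15/8.
At β = 2/3: β+…+β^5 = 1.7366 < 1.8750.
So cooperation is not sustainable.

No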